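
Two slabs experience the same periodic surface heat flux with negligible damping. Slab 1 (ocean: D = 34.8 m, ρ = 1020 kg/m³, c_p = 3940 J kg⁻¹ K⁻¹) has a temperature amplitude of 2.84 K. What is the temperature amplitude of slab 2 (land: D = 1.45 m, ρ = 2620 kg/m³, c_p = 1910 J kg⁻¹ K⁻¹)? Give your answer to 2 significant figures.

55 K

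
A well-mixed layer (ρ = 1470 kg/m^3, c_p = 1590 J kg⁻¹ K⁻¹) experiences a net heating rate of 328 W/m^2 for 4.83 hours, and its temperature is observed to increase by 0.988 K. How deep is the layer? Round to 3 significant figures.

Heat input Q = F Δt = 328 × 17400 s = 5.70×10^6 J/m².
Required areal heat capacity C = Q / ΔT = 5.77×10^6 J/(m²·K).
Depth D = C / (ρ c_p) = 5.77×10^6 / (1470 × 1590) = 2.47 m.

2.47 m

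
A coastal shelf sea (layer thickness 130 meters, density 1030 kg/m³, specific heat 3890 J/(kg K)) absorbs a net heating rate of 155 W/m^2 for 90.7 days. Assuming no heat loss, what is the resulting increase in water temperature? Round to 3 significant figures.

Areal heat capacity C = ρ c_p D = 1030 × 3890 × 130 = 5.21×10^8 J/(m^2 K).
Net heat input Q = F Δt = 155 × (90.7 days × 86400 s/day) = 1.21×10^9 J/m².
ΔT = Q / C = 1.21×10^9 / 5.21×10^8 = 2.33 K.

2.33 K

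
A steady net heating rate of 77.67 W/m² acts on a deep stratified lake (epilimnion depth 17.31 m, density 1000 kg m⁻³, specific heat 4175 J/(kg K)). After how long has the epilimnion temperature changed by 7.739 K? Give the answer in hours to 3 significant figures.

2000 hours

Areal heat capacity C = ρ c_p D = 1000 × 4175 × 17.31 = 7.23×10^7 J/(m²·K).
Time required: Δt = C ΔT / F = 7.23×10^7 × 7.739 / 77.67 = 7.20×10^6 s.
In hours: 7.20×10^6 s / (3600 s/hour) = 2000 hours.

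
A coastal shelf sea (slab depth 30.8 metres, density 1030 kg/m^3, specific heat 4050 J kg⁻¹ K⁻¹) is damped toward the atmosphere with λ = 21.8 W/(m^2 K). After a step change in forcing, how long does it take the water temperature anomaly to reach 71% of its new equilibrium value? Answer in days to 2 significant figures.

84 days

Areal heat capacity C = ρ c_p D = 1030 × 4050 × 30.8 = 1.28×10^8 J/(m²·K).
τ = C / λ = 1.28×10^8 / 21.8 = 5.89×10^6 s.
Fraction reached: 1 − e^(−t/τ) = 0.71 ⇒ t = −τ ln(1 − 0.71) = τ × 1.24.
t = 7.30×10^6 s = 84.4 days.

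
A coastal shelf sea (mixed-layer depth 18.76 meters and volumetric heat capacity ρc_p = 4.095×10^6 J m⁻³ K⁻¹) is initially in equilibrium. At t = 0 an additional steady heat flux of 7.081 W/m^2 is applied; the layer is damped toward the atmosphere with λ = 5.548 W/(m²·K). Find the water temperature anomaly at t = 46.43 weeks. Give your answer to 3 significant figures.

Areal heat capacity C = ρc_p × D = 4.095×10^6 × 18.76 = 7.68×10^7 J m⁻² K⁻¹.
τ = C / λ = 7.68×10^7 / 5.548 = 1.38×10^7 s.
Equilibrium anomaly ΔT_eq = F / λ = 7.081 / 5.548 = 1.28 K.
t = 46.43 weeks = 2.81×10^7 s, so t/τ = 2.03.
ΔT(t) = ΔT_eq (1 − e^(−t/τ)) = 1.28 × (1 − e^−2.03) = 1.11 K.

1.11 K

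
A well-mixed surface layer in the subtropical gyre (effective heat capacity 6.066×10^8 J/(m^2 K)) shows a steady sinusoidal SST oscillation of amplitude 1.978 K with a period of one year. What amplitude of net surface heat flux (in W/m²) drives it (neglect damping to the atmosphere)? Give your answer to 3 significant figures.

Areal heat capacity C = 6.066×10^8 J/(m^2 K) (given).
ω = 2π / 3.15×10^7 s = 1.99×10^-7 s⁻¹.
Cω = 6.07×10^8 × 1.99×10^-7 = 121 W/(m²·K).
F₀ = A × Cω = 1.978 × 121 = 239 W/m².

239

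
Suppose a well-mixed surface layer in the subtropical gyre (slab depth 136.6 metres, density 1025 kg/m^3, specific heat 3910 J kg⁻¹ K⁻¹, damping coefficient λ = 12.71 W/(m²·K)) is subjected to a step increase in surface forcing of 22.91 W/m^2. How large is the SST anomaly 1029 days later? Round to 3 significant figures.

Areal heat capacity C = ρ c_p D = 1025 × 3910 × 136.6 = 5.47×10^8 J/(m²·K).
τ = C / λ = 5.47×10^8 / 12.71 = 4.31×10^7 s.
Equilibrium anomaly ΔT_eq = F / λ = 22.91 / 12.71 = 1.80 K.
t = 1029 days = 8.89×10^7 s, so t/τ = 2.06.
ΔT(t) = ΔT_eq (1 − e^(−t/τ)) = 1.80 × (1 − e^−2.06) = 1.57 K.

1.57 K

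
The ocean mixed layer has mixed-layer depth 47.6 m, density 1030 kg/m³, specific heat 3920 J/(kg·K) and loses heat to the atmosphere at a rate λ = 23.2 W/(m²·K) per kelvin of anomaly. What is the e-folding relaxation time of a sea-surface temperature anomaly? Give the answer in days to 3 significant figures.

Areal heat capacity C = ρ c_p D = 1030 × 3920 × 47.6 = 1.92×10^8 J m⁻² K⁻¹.
Relaxation time τ = C / λ = 1.92×10^8 / 23.2 = 8.28×10^6 s.
In days: 8.28×10^6 s / (86400 s/day) = 95.9 days.

95.9 days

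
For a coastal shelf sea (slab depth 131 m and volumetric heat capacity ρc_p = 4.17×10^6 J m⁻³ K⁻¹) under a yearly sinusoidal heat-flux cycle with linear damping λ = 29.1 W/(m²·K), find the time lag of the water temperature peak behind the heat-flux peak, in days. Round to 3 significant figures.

Areal heat capacity C = ρc_p × D = 4.17×10^6 × 131 = 5.46×10^8 J/(m²·K).
ω = 2π / 3.15×10^7 s = 1.99×10^-7 s⁻¹.
Phase lag φ = arctan(Cω/λ) = arctan(109/29.1) = 1.31 rad.
Time lag = φ / ω = 1.31 / 1.99×10^-7 = 6.57×10^6 s = 76.1 days.

76.1 days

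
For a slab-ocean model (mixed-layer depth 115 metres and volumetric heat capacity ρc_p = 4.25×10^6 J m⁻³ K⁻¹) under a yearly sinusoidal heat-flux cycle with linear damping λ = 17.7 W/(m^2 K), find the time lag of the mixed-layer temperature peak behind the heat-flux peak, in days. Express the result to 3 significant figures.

80.8 days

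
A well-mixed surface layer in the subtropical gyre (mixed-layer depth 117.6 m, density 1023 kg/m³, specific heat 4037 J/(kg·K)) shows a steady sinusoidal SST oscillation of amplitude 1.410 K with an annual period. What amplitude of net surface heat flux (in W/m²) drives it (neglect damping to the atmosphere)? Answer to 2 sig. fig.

Areal heat capacity C = ρ c_p D = 1023 × 4037 × 117.6 = 4.86×10^8 J/(m²·K).
ω = 2π / 3.15×10^7 s = 1.99×10^-7 s⁻¹.
Cω = 4.86×10^8 × 1.99×10^-7 = 96.8 W/(m²·K).
F₀ = A × Cω = 1.410 × 96.8 = 136 W/m².

140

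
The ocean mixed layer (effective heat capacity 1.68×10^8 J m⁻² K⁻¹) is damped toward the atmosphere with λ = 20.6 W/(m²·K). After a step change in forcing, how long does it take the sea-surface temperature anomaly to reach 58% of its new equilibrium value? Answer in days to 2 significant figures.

82 days

Areal heat capacity C = 1.68×10^8 J m⁻² K⁻¹ (given).
τ = C / λ = 1.68×10^8 / 20.6 = 8.16×10^6 s.
Fraction reached: 1 − e^(−t/τ) = 0.58 ⇒ t = −τ ln(1 − 0.58) = τ × 0.868.
t = 7.07×10^6 s = 81.9 days.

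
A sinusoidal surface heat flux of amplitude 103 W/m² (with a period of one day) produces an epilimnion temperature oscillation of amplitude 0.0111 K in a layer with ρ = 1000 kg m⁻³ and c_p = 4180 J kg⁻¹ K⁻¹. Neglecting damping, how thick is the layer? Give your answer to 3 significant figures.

30.5 m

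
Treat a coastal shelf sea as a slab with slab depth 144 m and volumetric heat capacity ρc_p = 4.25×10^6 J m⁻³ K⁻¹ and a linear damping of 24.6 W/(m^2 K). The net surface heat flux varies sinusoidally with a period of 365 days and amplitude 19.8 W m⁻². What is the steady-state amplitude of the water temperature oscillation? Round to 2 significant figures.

Areal heat capacity C = ρc_p × D = 4.25×10^6 × 144 = 6.12×10^8 J/(m^2 K).
Angular frequency ω = 2π / T = 2π / 3.15×10^7 s = 1.99×10^-7 s⁻¹.
√((Cω)² + λ²) = √((122)² + 24.6²) = 124 W/(m²·K).
Amplitude A = F₀ / √((Cω)²+λ²) = 19.8 / 124 = 0.159 K.

0.16 K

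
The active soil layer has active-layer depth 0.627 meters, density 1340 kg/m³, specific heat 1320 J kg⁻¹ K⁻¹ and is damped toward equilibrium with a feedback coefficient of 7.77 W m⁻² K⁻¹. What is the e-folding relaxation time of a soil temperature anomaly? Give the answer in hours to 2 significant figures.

Areal heat capacity C = ρ c_p D = 1340 × 1320 × 0.627 = 1.11×10^6 J/(m²·K).
Relaxation time τ = C / λ = 1.11×10^6 / 7.77 = 1.43×10^5 s.
In hours: 1.43×10^5 s / (3600 s/hour) = 39.6 hours.

40 hours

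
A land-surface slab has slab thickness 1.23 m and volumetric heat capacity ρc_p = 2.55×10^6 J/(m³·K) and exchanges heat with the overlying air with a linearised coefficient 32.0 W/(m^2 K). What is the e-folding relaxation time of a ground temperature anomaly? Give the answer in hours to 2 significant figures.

27 hours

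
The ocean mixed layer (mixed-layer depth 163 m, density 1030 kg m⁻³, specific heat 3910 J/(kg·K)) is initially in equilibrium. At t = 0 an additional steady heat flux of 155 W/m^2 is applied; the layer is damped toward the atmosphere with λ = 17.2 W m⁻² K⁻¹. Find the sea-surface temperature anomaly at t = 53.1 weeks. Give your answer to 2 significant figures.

Areal heat capacity C = ρ c_p D = 1030 × 3910 × 163 = 6.56×10^8 J m⁻² K⁻¹.
τ = C / λ = 6.56×10^8 / 17.2 = 3.82×10^7 s.
Equilibrium anomaly ΔT_eq = F / λ = 155 / 17.2 = 9.01 K.
t = 53.1 weeks = 3.21×10^7 s, so t/τ = 0.841.
ΔT(t) = ΔT_eq (1 − e^(−t/τ)) = 9.01 × (1 − e^−0.841) = 5.13 K.

5.1 K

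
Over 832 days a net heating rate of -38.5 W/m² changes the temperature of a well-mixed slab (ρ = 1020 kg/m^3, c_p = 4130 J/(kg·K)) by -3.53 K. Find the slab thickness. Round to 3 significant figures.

186 m

Heat input Q = F Δt = -38.5 × 7.19×10^7 s = -2.77×10^9 J/m².
Required areal heat capacity C = Q / ΔT = 7.84×10^8 J/(m²·K).
Depth D = C / (ρ c_p) = 7.84×10^8 / (1020 × 4130) = 186 m.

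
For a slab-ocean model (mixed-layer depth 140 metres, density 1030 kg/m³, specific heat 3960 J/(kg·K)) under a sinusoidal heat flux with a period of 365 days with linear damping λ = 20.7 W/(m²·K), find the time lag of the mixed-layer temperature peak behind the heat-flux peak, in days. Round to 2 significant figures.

81 days

Areal heat capacity C = ρ c_p D = 1030 × 3960 × 140 = 5.71×10^8 J/(m^2 K).
ω = 2π / 3.15×10^7 s = 1.99×10^-7 s⁻¹.
Phase lag φ = arctan(Cω/λ) = arctan(114/20.7) = 1.39 rad.
Time lag = φ / ω = 1.39 / 1.99×10^-7 = 6.98×10^6 s = 80.8 days.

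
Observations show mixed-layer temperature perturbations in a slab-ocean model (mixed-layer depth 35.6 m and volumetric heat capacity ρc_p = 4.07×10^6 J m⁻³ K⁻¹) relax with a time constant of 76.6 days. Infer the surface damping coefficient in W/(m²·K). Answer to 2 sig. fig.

22

Areal heat capacity C = ρc_p × D = 4.07×10^6 × 35.6 = 1.45×10^8 J m⁻² K⁻¹.
τ = 76.6 days = 6.62×10^6 s.
λ = C / τ = 1.45×10^8 / 6.62×10^6 = 21.9 W/(m²·K).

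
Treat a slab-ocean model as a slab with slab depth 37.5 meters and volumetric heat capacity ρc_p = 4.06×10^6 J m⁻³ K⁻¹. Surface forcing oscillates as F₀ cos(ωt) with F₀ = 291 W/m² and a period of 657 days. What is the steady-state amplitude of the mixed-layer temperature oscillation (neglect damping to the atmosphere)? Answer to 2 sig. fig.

Areal heat capacity C = ρc_p × D = 4.06×10^6 × 37.5 = 1.52×10^8 J/(m^2 K).
Angular frequency ω = 2π / T = 2π / 5.68×10^7 s = 1.11×10^-7 s⁻¹.
Cω = 1.52×10^8 × 1.11×10^-7 = 16.9 W/(m²·K).
Amplitude A = F₀ / (Cω) = 291 / 16.9 = 17.3 K.

17 K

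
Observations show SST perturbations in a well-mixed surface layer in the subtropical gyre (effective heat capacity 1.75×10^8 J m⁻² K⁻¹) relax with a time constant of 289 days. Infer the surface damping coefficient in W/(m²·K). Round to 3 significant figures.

7.01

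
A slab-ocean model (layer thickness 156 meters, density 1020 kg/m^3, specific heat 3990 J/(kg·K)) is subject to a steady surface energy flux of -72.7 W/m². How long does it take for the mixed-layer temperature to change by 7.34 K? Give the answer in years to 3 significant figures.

Areal heat capacity C = ρ c_p D = 1020 × 3990 × 156 = 6.35×10^8 J/(m²·K).
Time required: Δt = C ΔT / F = 6.35×10^8 × -7.34 / -72.7 = 6.41×10^7 s.
In years: 6.41×10^7 s / (3.156×10^7 s/year) = 2.03 years.

2.03 years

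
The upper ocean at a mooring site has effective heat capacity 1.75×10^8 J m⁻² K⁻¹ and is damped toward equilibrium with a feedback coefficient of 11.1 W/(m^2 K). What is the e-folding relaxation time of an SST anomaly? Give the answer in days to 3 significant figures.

Areal heat capacity C = 1.75×10^8 J m⁻² K⁻¹ (given).
Relaxation time τ = C / λ = 1.75×10^8 / 11.1 = 1.58×10^7 s.
In days: 1.58×10^7 s / (86400 s/day) = 182 days.

182 days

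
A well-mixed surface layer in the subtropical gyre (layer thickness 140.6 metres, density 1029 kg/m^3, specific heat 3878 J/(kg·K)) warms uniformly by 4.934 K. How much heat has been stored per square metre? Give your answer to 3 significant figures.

2.77×10^9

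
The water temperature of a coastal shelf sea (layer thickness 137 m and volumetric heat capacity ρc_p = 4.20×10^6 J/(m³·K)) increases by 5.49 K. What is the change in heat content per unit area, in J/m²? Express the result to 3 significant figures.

3.16×10^9

Areal heat capacity C = ρc_p × D = 4.20×10^6 × 137 = 5.75×10^8 J/(m^2 K).
ΔQ = C ΔT = 5.75×10^8 × 5.49 = 3.16×10^9 J/m².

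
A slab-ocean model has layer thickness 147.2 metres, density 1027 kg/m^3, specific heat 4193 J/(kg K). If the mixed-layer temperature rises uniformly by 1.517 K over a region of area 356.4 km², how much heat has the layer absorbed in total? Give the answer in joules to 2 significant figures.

Areal heat capacity C = ρ c_p D = 1027 × 4193 × 147.2 = 6.34×10^8 J/(m^2 K).
Heat per unit area: q = C ΔT = 6.34×10^8 × 1.517 = 9.62×10^8 J/m².
Total heat: Q = q × A = 9.62×10^8 × (356.4 × 10⁶ m²) = 3.43×10^17 J.

3.4×10^17 J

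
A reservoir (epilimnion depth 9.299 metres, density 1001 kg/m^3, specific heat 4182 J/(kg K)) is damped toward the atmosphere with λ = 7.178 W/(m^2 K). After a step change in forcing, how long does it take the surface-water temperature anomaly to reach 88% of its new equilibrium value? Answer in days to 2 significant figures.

Areal heat capacity C = ρ c_p D = 1001 × 4182 × 9.299 = 3.89×10^7 J/(m²·K).
τ = C / λ = 3.89×10^7 / 7.178 = 5.42×10^6 s.
Fraction reached: 1 − e^(−t/τ) = 0.88 ⇒ t = −τ ln(1 − 0.88) = τ × 2.12.
t = 1.15×10^7 s = 133 days.

130 days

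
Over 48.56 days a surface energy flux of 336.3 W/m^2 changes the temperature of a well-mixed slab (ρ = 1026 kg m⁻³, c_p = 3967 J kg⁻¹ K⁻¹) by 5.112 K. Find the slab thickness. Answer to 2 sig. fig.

Heat input Q = F Δt = 336.3 × 4.20×10^6 s = 1.41×10^9 J/m².
Required areal heat capacity C = Q / ΔT = 2.76×10^8 J/(m²·K).
Depth D = C / (ρ c_p) = 2.76×10^8 / (1026 × 3967) = 67.8 m.

68 m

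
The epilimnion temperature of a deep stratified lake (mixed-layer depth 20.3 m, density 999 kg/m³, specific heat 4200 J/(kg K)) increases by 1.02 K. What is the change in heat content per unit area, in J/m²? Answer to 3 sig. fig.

8.69×10^7

Areal heat capacity C = ρ c_p D = 999 × 4200 × 20.3 = 8.52×10^7 J/(m^2 K).
ΔQ = C ΔT = 8.52×10^7 × 1.02 = 8.69×10^7 J/m².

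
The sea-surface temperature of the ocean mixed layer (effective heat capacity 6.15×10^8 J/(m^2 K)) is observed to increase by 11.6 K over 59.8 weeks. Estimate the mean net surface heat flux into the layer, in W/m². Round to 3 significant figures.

197

Areal heat capacity C = 6.15×10^8 J/(m^2 K) (given).
Required heat per unit area: Q = C ΔT = 6.15×10^8 × 11.6 = 7.13×10^9 J/m².
Flux F = Q / Δt = 7.13×10^9 / 3.62×10^7 s = 197 W/m².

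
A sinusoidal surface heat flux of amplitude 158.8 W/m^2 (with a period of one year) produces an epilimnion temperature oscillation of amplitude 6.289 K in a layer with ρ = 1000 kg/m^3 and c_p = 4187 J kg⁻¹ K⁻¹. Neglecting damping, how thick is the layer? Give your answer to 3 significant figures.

ω = 2π / 3.15×10^7 s = 1.99×10^-7 s⁻¹.
Required C = F₀ / (A ω) = 158.8 / (6.289 × 1.99×10^-7) = 1.27×10^8 J/(m²·K).
D = C / (ρ c_p) = 1.27×10^8 / (1000 × 4187) = 30.3 m.

30.3 m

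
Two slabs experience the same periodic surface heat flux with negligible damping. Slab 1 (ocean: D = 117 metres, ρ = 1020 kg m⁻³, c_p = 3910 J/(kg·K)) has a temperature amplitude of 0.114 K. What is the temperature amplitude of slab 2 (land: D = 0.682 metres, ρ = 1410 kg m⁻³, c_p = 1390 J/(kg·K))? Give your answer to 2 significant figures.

40 K

C_ocean = 4.67×10^8 J/(m²·K); C_land = 1.34×10^6 J/(m²·K).
A ∝ 1/C ⇒ A_land = A_ocean × C_ocean/C_land = 0.114 × 349 = 39.8 K.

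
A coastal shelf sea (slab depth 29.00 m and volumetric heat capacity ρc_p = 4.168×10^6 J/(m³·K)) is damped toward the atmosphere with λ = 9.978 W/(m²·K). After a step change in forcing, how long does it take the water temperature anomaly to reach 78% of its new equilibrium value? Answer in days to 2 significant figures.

210 days

Areal heat capacity C = ρc_p × D = 4.168×10^6 × 29.00 = 1.21×10^8 J/(m²·K).
τ = C / λ = 1.21×10^8 / 9.978 = 1.21×10^7 s.
Fraction reached: 1 − e^(−t/τ) = 0.78 ⇒ t = −τ ln(1 − 0.78) = τ × 1.51.
t = 1.83×10^7 s = 212 days.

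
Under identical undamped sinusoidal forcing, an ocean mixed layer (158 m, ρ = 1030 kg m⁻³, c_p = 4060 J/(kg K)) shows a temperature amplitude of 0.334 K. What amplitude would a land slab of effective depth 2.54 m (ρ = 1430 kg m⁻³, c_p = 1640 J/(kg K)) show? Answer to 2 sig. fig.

37 K

C_ocean = 6.61×10^8 J/(m²·K); C_land = 5.96×10^6 J/(m²·K).
A ∝ 1/C ⇒ A_land = A_ocean × C_ocean/C_land = 0.334 × 111 = 37.0 K.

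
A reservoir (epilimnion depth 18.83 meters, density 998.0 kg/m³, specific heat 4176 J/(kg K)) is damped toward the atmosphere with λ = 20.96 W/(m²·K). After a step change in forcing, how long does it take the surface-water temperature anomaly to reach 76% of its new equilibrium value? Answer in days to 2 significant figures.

62 days

Areal heat capacity C = ρ c_p D = 998.0 × 4176 × 18.83 = 7.85×10^7 J/(m²·K).
τ = C / λ = 7.85×10^7 / 20.96 = 3.74×10^6 s.
Fraction reached: 1 − e^(−t/τ) = 0.76 ⇒ t = −τ ln(1 − 0.76) = τ × 1.43.
t = 5.34×10^6 s = 61.8 days.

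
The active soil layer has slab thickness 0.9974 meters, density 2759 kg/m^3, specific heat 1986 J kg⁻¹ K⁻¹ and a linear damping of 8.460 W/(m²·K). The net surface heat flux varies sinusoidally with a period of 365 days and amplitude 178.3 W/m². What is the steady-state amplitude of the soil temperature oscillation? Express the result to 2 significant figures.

21 K

Areal heat capacity C = ρ c_p D = 2759 × 1986 × 0.9974 = 5.47×10^6 J/(m^2 K).
Angular frequency ω = 2π / T = 2π / 3.15×10^7 s = 1.99×10^-7 s⁻¹.
√((Cω)² + λ²) = √((1.09)² + 8.460²) = 8.53 W/(m²·K).
Amplitude A = F₀ / √((Cω)²+λ²) = 178.3 / 8.53 = 20.9 K.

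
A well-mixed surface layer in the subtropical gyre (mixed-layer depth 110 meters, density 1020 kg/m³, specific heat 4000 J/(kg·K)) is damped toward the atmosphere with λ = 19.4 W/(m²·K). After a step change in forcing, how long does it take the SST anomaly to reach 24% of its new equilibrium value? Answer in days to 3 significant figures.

73.5 days

Areal heat capacity C = ρ c_p D = 1020 × 4000 × 110 = 4.49×10^8 J/(m^2 K).
τ = C / λ = 4.49×10^8 / 19.4 = 2.31×10^7 s.
Fraction reached: 1 − e^(−t/τ) = 0.24 ⇒ t = −τ ln(1 − 0.24) = τ × 0.274.
t = 6.35×10^6 s = 73.5 days.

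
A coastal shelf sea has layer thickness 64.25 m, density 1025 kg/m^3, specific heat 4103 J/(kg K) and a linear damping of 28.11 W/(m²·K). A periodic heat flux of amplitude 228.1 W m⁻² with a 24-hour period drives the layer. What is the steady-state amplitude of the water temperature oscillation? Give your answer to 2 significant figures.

0.012 K

Areal heat capacity C = ρ c_p D = 1025 × 4103 × 64.25 = 2.70×10^8 J m⁻² K⁻¹.
Angular frequency ω = 2π / T = 2π / 86400 s = 7.27×10^-5 s⁻¹.
√((Cω)² + λ²) = √((19700)² + 28.11²) = 19700 W/(m²·K).
Amplitude A = F₀ / √((Cω)²+λ²) = 228.1 / 19700 = 0.0116 K.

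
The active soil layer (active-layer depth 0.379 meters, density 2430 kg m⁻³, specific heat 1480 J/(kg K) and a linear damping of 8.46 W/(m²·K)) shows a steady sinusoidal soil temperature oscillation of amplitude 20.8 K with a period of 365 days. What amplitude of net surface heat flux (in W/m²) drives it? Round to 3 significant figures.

176

Areal heat capacity C = ρ c_p D = 2430 × 1480 × 0.379 = 1.36×10^6 J/(m²·K).
ω = 2π / 3.15×10^7 s = 1.99×10^-7 s⁻¹.
√((Cω)² + λ²) = √((0.272)² + 8.46²) = 8.46 W/(m²·K).
F₀ = A × √((Cω)²+λ²) = 20.8 × 8.46 = 176 W/m².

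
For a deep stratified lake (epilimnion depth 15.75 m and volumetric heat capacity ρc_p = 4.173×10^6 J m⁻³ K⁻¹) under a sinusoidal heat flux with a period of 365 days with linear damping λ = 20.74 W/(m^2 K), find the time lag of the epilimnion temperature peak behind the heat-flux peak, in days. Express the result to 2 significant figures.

Areal heat capacity C = ρc_p × D = 4.173×10^6 × 15.75 = 6.57×10^7 J m⁻² K⁻¹.
ω = 2π / 3.15×10^7 s = 1.99×10^-7 s⁻¹.
Phase lag φ = arctan(Cω/λ) = arctan(13.1/20.74) = 0.563 rad.
Time lag = φ / ω = 0.563 / 1.99×10^-7 = 2.83×10^6 s = 32.7 days.

33 days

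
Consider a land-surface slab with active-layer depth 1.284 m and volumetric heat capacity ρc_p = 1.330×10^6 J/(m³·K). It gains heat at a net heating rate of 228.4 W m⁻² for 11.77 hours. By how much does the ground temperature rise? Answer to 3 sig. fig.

Areal heat capacity C = ρc_p × D = 1.330×10^6 × 1.284 = 1.71×10^6 J m⁻² K⁻¹.
Net heat input Q = F Δt = 228.4 × (11.77 hours × 3600 s/hour) = 9.68×10^6 J/m².
ΔT = Q / C = 9.68×10^6 / 1.71×10^6 = 5.67 K.

5.67 K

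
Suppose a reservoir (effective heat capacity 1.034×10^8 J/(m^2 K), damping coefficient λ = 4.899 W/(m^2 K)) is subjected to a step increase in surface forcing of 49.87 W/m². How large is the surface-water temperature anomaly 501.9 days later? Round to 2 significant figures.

Areal heat capacity C = 1.034×10^8 J/(m^2 K) (given).
τ = C / λ = 1.03×10^8 / 4.899 = 2.11×10^7 s.
Equilibrium anomaly ΔT_eq = F / λ = 49.87 / 4.899 = 10.2 K.
t = 501.9 days = 4.34×10^7 s, so t/τ = 2.05.
ΔT(t) = ΔT_eq (1 − e^(−t/τ)) = 10.2 × (1 − e^−2.05) = 8.88 K.

8.9 K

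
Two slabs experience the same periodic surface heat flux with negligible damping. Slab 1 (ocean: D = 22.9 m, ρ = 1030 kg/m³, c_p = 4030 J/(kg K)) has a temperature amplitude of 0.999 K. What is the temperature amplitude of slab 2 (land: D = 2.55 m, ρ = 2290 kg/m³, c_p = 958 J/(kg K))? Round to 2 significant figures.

17 K

C_ocean = 9.51×10^7 J/(m²·K); C_land = 5.59×10^6 J/(m²·K).
A ∝ 1/C ⇒ A_land = A_ocean × C_ocean/C_land = 0.999 × 17.0 = 17.0 K.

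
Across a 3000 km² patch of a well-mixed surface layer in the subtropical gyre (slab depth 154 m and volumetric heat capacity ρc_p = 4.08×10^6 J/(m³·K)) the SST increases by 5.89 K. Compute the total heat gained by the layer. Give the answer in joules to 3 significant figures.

Areal heat capacity C = ρc_p × D = 4.08×10^6 × 154 = 6.28×10^8 J/(m²·K).
Heat per unit area: q = C ΔT = 6.28×10^8 × 5.89 = 3.70×10^9 J/m².
Total heat: Q = q × A = 3.70×10^9 × (3000 × 10⁶ m²) = 1.11×10^19 J.

1.11×10^19 J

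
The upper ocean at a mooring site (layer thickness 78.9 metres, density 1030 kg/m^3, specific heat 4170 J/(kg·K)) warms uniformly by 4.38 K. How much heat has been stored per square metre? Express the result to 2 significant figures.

Areal heat capacity C = ρ c_p D = 1030 × 4170 × 78.9 = 3.39×10^8 J/(m²·K).
ΔQ = C ΔT = 3.39×10^8 × 4.38 = 1.48×10^9 J/m².

1.5×10^9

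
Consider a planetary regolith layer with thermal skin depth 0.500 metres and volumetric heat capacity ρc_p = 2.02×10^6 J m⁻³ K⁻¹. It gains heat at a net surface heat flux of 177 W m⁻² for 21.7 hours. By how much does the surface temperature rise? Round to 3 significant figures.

13.7 K

Areal heat capacity C = ρc_p × D = 2.02×10^6 × 0.500 = 1.01×10^6 J/(m^2 K).
Net heat input Q = F Δt = 177 × (21.7 hours × 3600 s/hour) = 1.38×10^7 J/m².
ΔT = Q / C = 1.38×10^7 / 1.01×10^6 = 13.7 K.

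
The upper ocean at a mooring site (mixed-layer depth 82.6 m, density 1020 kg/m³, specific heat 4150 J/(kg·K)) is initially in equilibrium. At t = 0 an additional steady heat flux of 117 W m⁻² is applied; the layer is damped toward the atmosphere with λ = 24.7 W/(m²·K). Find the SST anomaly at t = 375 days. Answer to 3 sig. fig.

4.26 K

Areal heat capacity C = ρ c_p D = 1020 × 4150 × 82.6 = 3.50×10^8 J m⁻² K⁻¹.
τ = C / λ = 3.50×10^8 / 24.7 = 1.42×10^7 s.
Equilibrium anomaly ΔT_eq = F / λ = 117 / 24.7 = 4.74 K.
t = 375 days = 3.24×10^7 s, so t/τ = 2.29.
ΔT(t) = ΔT_eq (1 − e^(−t/τ)) = 4.74 × (1 − e^−2.29) = 4.26 K.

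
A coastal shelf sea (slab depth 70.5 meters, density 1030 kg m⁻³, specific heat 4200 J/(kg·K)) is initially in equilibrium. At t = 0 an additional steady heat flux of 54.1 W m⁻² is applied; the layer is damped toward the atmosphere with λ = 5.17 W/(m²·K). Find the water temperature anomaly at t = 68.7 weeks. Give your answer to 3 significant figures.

5.29 K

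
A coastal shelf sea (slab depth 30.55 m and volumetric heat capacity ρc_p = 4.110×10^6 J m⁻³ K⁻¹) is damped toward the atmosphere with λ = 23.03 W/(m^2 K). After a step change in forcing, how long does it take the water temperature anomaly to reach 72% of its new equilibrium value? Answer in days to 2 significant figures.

Areal heat capacity C = ρc_p × D = 4.110×10^6 × 30.55 = 1.26×10^8 J/(m^2 K).
τ = C / λ = 1.26×10^8 / 23.03 = 5.45×10^6 s.
Fraction reached: 1 − e^(−t/τ) = 0.72 ⇒ t = −τ ln(1 − 0.72) = τ × 1.27.
t = 6.94×10^6 s = 80.3 days.

80 days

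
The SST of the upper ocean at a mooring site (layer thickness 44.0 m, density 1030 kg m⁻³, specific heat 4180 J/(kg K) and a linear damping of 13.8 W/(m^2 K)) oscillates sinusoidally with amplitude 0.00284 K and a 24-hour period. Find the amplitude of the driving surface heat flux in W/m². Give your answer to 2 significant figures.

39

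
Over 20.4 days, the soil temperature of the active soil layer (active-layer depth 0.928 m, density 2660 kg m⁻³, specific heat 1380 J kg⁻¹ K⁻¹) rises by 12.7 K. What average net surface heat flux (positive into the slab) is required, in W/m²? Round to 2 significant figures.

Areal heat capacity C = ρ c_p D = 2660 × 1380 × 0.928 = 3.41×10^6 J/(m²·K).
Required heat per unit area: Q = C ΔT = 3.41×10^6 × 12.7 = 4.33×10^7 J/m².
Flux F = Q / Δt = 4.33×10^7 / 1.76×10^6 s = 24.5 W/m².

25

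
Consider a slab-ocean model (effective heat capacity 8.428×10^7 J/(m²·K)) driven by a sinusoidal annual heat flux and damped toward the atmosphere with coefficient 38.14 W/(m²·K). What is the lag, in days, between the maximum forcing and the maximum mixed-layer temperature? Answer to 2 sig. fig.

24 days

Areal heat capacity C = 8.428×10^7 J/(m²·K) (given).
ω = 2π / 3.15×10^7 s = 1.99×10^-7 s⁻¹.
Phase lag φ = arctan(Cω/λ) = arctan(16.8/38.14) = 0.415 rad.
Time lag = φ / ω = 0.415 / 1.99×10^-7 = 2.08×10^6 s = 24.1 days.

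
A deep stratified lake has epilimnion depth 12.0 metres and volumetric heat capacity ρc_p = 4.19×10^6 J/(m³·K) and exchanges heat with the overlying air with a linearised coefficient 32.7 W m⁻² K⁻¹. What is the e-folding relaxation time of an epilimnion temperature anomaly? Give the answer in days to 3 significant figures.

17.8 days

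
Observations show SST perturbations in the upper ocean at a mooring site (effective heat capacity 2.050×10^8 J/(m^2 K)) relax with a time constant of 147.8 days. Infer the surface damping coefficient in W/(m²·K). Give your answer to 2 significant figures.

16

Areal heat capacity C = 2.050×10^8 J/(m^2 K) (given).
τ = 147.8 days = 1.28×10^7 s.
λ = C / τ = 2.05×10^8 / 1.28×10^7 = 16.1 W/(m²·K).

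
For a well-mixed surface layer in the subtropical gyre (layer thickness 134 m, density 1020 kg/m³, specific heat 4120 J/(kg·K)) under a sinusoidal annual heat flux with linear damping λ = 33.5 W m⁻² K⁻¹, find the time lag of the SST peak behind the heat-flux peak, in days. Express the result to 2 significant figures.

Areal heat capacity C = ρ c_p D = 1020 × 4120 × 134 = 5.63×10^8 J/(m²·K).
ω = 2π / 3.15×10^7 s = 1.99×10^-7 s⁻¹.
Phase lag φ = arctan(Cω/λ) = arctan(112/33.5) = 1.28 rad.
Time lag = φ / ω = 1.28 / 1.99×10^-7 = 6.43×10^6 s = 74.4 days.

74 days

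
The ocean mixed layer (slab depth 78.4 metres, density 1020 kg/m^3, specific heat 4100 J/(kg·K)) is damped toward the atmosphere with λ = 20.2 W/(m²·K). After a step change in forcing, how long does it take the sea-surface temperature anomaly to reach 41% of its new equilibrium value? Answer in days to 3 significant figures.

Areal heat capacity C = ρ c_p D = 1020 × 4100 × 78.4 = 3.28×10^8 J/(m^2 K).
τ = C / λ = 3.28×10^8 / 20.2 = 1.62×10^7 s.
Fraction reached: 1 − e^(−t/τ) = 0.41 ⇒ t = −τ ln(1 − 0.41) = τ × 0.528.
t = 8.56×10^6 s = 99.1 days.

99.1 days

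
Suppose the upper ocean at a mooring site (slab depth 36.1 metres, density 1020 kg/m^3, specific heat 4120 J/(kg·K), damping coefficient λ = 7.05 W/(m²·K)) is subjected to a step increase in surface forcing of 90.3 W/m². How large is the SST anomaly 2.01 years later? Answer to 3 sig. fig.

12.1 K

Areal heat capacity C = ρ c_p D = 1020 × 4120 × 36.1 = 1.52×10^8 J m⁻² K⁻¹.
τ = C / λ = 1.52×10^8 / 7.05 = 2.15×10^7 s.
Equilibrium anomaly ΔT_eq = F / λ = 90.3 / 7.05 = 12.8 K.
t = 2.01 years = 6.34×10^7 s, so t/τ = 2.95.
ΔT(t) = ΔT_eq (1 − e^(−t/τ)) = 12.8 × (1 − e^−2.95) = 12.1 K.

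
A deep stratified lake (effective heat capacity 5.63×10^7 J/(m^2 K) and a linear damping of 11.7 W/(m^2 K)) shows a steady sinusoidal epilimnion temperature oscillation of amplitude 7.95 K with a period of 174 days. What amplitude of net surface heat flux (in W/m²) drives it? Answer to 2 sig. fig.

Areal heat capacity C = 5.63×10^7 J/(m^2 K) (given).
ω = 2π / 1.50×10^7 s = 4.18×10^-7 s⁻¹.
√((Cω)² + λ²) = √((23.5)² + 11.7²) = 26.3 W/(m²·K).
F₀ = A × √((Cω)²+λ²) = 7.95 × 26.3 = 209 W/m².

210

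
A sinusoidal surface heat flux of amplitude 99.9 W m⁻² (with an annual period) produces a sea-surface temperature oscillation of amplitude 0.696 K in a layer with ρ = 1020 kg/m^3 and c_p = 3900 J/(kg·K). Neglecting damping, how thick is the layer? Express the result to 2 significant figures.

180 m

ω = 2π / 3.15×10^7 s = 1.99×10^-7 s⁻¹.
Required C = F₀ / (A ω) = 99.9 / (0.696 × 1.99×10^-7) = 7.20×10^8 J/(m²·K).
D = C / (ρ c_p) = 7.20×10^8 / (1020 × 3900) = 181 m.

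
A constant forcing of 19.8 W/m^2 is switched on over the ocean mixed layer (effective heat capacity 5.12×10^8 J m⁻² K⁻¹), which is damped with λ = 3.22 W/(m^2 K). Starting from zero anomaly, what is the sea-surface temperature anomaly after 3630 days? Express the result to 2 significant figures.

5.3 K

Areal heat capacity C = 5.12×10^8 J m⁻² K⁻¹ (given).
τ = C / λ = 5.12×10^8 / 3.22 = 1.59×10^8 s.
Equilibrium anomaly ΔT_eq = F / λ = 19.8 / 3.22 = 6.15 K.
t = 3630 days = 3.14×10^8 s, so t/τ = 1.97.
ΔT(t) = ΔT_eq (1 − e^(−t/τ)) = 6.15 × (1 − e^−1.97) = 5.29 K.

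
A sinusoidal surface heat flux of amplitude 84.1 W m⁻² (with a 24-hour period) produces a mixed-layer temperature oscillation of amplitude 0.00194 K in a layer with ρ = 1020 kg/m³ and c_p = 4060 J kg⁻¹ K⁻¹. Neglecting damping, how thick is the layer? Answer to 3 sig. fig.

144 m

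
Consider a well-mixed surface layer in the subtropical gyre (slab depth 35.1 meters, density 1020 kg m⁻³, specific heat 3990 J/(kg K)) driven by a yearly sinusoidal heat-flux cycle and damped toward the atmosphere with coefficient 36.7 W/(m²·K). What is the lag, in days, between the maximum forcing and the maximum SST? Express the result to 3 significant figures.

38.3 days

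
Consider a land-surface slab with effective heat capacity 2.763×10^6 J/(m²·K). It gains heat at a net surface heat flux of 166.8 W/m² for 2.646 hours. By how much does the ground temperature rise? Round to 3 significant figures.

Areal heat capacity C = 2.763×10^6 J/(m²·K) (given).
Net heat input Q = F Δt = 166.8 × (2.646 hours × 3600 s/hour) = 1.59×10^6 J/m².
ΔT = Q / C = 1.59×10^6 / 2.76×10^6 = 0.575 K.

0.575 K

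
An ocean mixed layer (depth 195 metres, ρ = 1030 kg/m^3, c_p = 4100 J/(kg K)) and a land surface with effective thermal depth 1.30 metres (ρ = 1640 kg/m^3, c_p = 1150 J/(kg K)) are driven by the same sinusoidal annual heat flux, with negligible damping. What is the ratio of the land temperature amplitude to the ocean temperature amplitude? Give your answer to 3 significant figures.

C_ocean = 1030 × 4100 × 195 = 8.23×10^8 J/(m²·K).
C_land = 1640 × 1150 × 1.30 = 2.45×10^6 J/(m²·K).
Undamped amplitude ∝ 1/C, so A_land/A_ocean = C_ocean/C_land = 336.

336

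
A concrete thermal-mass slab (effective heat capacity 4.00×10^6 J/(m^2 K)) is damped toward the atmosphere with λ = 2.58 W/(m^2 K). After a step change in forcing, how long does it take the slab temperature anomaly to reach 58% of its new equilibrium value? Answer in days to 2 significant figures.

16 days

Areal heat capacity C = 4.00×10^6 J/(m^2 K) (given).
τ = C / λ = 4.00×10^6 / 2.58 = 1.55×10^6 s.
Fraction reached: 1 − e^(−t/τ) = 0.58 ⇒ t = −τ ln(1 − 0.58) = τ × 0.868.
t = 1.34×10^6 s = 15.6 days.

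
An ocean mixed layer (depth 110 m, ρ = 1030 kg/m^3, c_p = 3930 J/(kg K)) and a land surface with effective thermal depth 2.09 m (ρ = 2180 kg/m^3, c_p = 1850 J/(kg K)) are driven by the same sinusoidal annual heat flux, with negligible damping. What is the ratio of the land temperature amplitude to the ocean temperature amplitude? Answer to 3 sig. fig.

52.8

C_ocean = 1030 × 3930 × 110 = 4.45×10^8 J/(m²·K).
C_land = 2180 × 1850 × 2.09 = 8.43×10^6 J/(m²·K).
Undamped amplitude ∝ 1/C, so A_land/A_ocean = C_ocean/C_land = 52.8.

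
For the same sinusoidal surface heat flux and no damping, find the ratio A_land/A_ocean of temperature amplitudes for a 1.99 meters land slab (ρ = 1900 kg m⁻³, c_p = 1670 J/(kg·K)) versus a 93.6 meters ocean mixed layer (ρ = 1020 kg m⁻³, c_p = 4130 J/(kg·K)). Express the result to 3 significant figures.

C_ocean = 1020 × 4130 × 93.6 = 3.94×10^8 J/(m²·K).
C_land = 1900 × 1670 × 1.99 = 6.31×10^6 J/(m²·K).
Undamped amplitude ∝ 1/C, so A_land/A_ocean = C_ocean/C_land = 62.4.

62.4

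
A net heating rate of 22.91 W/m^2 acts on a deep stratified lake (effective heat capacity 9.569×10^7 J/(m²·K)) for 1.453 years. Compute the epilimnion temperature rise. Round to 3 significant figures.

Areal heat capacity C = 9.569×10^7 J/(m²·K) (given).
Net heat input Q = F Δt = 22.91 × (1.453 years × 3.156×10^7 s/year) = 1.05×10^9 J/m².
ΔT = Q / C = 1.05×10^9 / 9.57×10^7 = 11.0 K.

11.0 K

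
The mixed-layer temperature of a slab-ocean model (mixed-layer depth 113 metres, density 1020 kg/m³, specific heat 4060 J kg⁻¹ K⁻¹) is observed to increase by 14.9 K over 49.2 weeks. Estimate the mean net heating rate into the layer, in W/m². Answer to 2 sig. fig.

Areal heat capacity C = ρ c_p D = 1020 × 4060 × 113 = 4.68×10^8 J m⁻² K⁻¹.
Required heat per unit area: Q = C ΔT = 4.68×10^8 × 14.9 = 6.97×10^9 J/m².
Flux F = Q / Δt = 6.97×10^9 / 2.98×10^7 s = 234 W/m².

230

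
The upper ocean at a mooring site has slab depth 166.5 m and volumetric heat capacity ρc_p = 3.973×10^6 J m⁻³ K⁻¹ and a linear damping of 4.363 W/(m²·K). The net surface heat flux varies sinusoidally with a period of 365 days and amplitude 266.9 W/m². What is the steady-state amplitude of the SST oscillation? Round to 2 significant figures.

2.0 K

Areal heat capacity C = ρc_p × D = 3.973×10^6 × 166.5 = 6.62×10^8 J m⁻² K⁻¹.
Angular frequency ω = 2π / T = 2π / 3.15×10^7 s = 1.99×10^-7 s⁻¹.
√((Cω)² + λ²) = √((132)² + 4.363²) = 132 W/(m²·K).
Amplitude A = F₀ / √((Cω)²+λ²) = 266.9 / 132 = 2.02 K.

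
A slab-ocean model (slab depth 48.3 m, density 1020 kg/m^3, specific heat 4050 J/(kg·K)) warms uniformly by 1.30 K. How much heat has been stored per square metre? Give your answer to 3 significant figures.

2.59×10^8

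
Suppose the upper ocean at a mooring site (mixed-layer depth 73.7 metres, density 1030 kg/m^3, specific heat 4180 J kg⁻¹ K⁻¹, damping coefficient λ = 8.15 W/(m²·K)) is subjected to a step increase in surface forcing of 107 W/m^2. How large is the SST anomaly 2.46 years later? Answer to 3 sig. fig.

Areal heat capacity C = ρ c_p D = 1030 × 4180 × 73.7 = 3.17×10^8 J/(m²·K).
τ = C / λ = 3.17×10^8 / 8.15 = 3.89×10^7 s.
Equilibrium anomaly ΔT_eq = F / λ = 107 / 8.15 = 13.1 K.
t = 2.46 years = 7.76×10^7 s, so t/τ = 1.99.
ΔT(t) = ΔT_eq (1 − e^(−t/τ)) = 13.1 × (1 − e^−1.99) = 11.3 K.

11.3 K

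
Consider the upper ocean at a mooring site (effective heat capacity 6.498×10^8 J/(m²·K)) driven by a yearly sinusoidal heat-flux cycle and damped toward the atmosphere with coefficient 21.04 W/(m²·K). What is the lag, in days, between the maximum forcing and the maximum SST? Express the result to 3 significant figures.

81.9 days

Areal heat capacity C = 6.498×10^8 J/(m²·K) (given).
ω = 2π / 3.15×10^7 s = 1.99×10^-7 s⁻¹.
Phase lag φ = arctan(Cω/λ) = arctan(129/21.04) = 1.41 rad.
Time lag = φ / ω = 1.41 / 1.99×10^-7 = 7.08×10^6 s = 81.9 days.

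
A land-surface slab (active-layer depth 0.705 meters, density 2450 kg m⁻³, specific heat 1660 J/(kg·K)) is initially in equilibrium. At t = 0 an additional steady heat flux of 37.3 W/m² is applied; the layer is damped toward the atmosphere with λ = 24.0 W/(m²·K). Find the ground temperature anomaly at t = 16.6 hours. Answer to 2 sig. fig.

Areal heat capacity C = ρ c_p D = 2450 × 1660 × 0.705 = 2.87×10^6 J m⁻² K⁻¹.
τ = C / λ = 2.87×10^6 / 24.0 = 1.19×10^5 s.
Equilibrium anomaly ΔT_eq = F / λ = 37.3 / 24.0 = 1.55 K.
t = 16.6 hours = 59800 s, so t/τ = 0.500.
ΔT(t) = ΔT_eq (1 − e^(−t/τ)) = 1.55 × (1 − e^−0.500) = 0.612 K.

0.61 K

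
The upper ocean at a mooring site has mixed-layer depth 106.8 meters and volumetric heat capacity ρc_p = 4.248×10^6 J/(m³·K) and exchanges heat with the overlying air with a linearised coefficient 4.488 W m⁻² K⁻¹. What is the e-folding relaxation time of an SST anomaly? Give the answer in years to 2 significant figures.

3.2 years

Areal heat capacity C = ρc_p × D = 4.248×10^6 × 106.8 = 4.54×10^8 J m⁻² K⁻¹.
Relaxation time τ = C / λ = 4.54×10^8 / 4.488 = 1.01×10^8 s.
In years: 1.01×10^8 s / (3.156×10^7 s/year) = 3.20 years.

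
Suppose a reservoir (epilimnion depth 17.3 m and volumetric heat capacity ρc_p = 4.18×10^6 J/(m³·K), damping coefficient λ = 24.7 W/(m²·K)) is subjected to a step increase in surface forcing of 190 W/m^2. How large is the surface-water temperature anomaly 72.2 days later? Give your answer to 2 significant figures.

Areal heat capacity C = ρc_p × D = 4.18×10^6 × 17.3 = 7.23×10^7 J m⁻² K⁻¹.
τ = C / λ = 7.23×10^7 / 24.7 = 2.93×10^6 s.
Equilibrium anomaly ΔT_eq = F / λ = 190 / 24.7 = 7.69 K.
t = 72.2 days = 6.24×10^6 s, so t/τ = 2.13.
ΔT(t) = ΔT_eq (1 − e^(−t/τ)) = 7.69 × (1 − e^−2.13) = 6.78 K.

6.8 K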